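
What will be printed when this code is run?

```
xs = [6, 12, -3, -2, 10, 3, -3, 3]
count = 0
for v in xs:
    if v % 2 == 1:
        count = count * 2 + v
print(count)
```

-15

v=6: not odd
v=12: not odd
v=-3: odd, count = 0*2+(-3) = -3
v=-2: not odd
v=10: not odd
v=3: odd, count = (-3)*2+3 = -3
v=-3: odd, count = (-3)*2+(-3) = -9
v=3: odd, count = (-9)*2+3 = -15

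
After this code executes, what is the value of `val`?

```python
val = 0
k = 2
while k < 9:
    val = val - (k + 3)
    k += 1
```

k=2: val = 0-5 = -5
k=3: val = (-5)-6 = -11
k=4: val = (-11)-7 = -18
k=5: val = (-18)-8 = -26
k=6: val = (-26)-9 = -35
k=7: val = (-35)-10 = -45
k=8: val = (-45)-11 = -56

-56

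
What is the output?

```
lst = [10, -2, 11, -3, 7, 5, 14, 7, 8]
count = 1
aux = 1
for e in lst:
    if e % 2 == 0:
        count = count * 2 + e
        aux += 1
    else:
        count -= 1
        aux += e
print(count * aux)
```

3392

e=10: even, count = 1*2+10 = 12; aux=2
e=-2: even, count = 12*2+(-2) = 22; aux=3
e=11: not even, count = 22-1 = 21; aux=14
e=-3: not even, count = 21-1 = 20; aux=11
e=7: not even, count = 20-1 = 19; aux=18
e=5: not even, count = 19-1 = 18; aux=23
e=14: even, count = 18*2+14 = 50; aux=24
e=7: not even, count = 50-1 = 49; aux=31
e=8: even, count = 49*2+8 = 106; aux=32
count*aux = 106*32 = 3392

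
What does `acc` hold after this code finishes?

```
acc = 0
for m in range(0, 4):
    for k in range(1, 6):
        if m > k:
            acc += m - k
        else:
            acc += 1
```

m=0,k=1: not 0>1, acc = 0+1 = 1
m=0,k=2: not 0>2, acc = 1+1 = 2
m=0,k=3: not 0>3, acc = 2+1 = 3
m=0,k=4: not 0>4, acc = 3+1 = 4
m=0,k=5: not 0>5, acc = 4+1 = 5
m=1,k=1: not 1>1, acc = 5+1 = 6
m=1,k=2: not 1>2, acc = 6+1 = 7
m=1,k=3: not 1>3, acc = 7+1 = 8
m=1,k=4: not 1>4, acc = 8+1 = 9
m=1,k=5: not 1>5, acc = 9+1 = 10
m=2,k=1: 2>1, acc = 10+1 = 11
m=2,k=2: not 2>2, acc = 11+1 = 12
m=2,k=3: not 2>3, acc = 12+1 = 13
m=2,k=4: not 2>4, acc = 13+1 = 14
m=2,k=5: not 2>5, acc = 14+1 = 15
m=3,k=1: 3>1, acc = 15+2 = 17
m=3,k=2: 3>2, acc = 17+1 = 18
m=3,k=3: not 3>3, acc = 18+1 = 19
m=3,k=4: not 3>4, acc = 19+1 = 20
m=3,k=5: not 3>5, acc = 20+1 = 21

21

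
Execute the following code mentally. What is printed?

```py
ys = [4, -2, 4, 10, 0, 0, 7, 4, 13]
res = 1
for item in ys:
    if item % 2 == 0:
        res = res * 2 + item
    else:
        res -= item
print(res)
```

441

item=4: even, res = 1*2+4 = 6
item=-2: even, res = 6*2+(-2) = 10
item=4: even, res = 10*2+4 = 24
item=10: even, res = 24*2+10 = 58
item=0: even, res = 58*2+0 = 116
item=0: even, res = 116*2+0 = 232
item=7: not even, res = 232-7 = 225
item=4: even, res = 225*2+4 = 454
item=13: not even, res = 454-13 = 441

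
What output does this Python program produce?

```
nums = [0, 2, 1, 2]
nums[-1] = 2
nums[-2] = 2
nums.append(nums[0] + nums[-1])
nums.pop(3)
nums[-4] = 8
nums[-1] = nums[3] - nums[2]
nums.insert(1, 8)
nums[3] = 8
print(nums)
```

[8, 8, 2, 8, 0]

nums[-1] = 2 → [0, 2, 1, 2]
nums[-2] = 2 → [0, 2, 2, 2]
append nums[0]+nums[-1] = 0+2 = 2 → [0, 2, 2, 2, 2]
pop(3) removes 2 → [0, 2, 2, 2]
nums[-4] = 8 → [8, 2, 2, 2]
nums[-1] = nums[3]-nums[2] = 2-2 = 0 → [8, 2, 2, 0]
insert 8 at 1 → [8, 8, 2, 2, 0]
nums[3] = 8 → [8, 8, 2, 8, 0]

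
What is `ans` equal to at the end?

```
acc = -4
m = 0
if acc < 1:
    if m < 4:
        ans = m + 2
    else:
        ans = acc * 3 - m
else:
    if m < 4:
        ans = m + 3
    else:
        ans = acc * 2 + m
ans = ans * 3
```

6

acc=-4, m=0
acc < 1 is True; m < 4 is True
→ ans = m + 2 = 2
ans = 2*3 = 6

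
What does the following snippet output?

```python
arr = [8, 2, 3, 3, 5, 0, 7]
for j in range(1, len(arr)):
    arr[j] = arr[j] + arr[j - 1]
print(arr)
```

j=1: arr[1] = 2+8 = 10 → [8, 10, 3, 3, 5, 0, 7]
j=2: arr[2] = 3+10 = 13 → [8, 10, 13, 3, 5, 0, 7]
j=3: arr[3] = 3+13 = 16 → [8, 10, 13, 16, 5, 0, 7]
j=4: arr[4] = 5+16 = 21 → [8, 10, 13, 16, 21, 0, 7]
j=5: arr[5] = 0+21 = 21 → [8, 10, 13, 16, 21, 21, 7]
j=6: arr[6] = 7+21 = 28 → [8, 10, 13, 16, 21, 21, 28]

[8, 10, 13, 16, 21, 21, 28]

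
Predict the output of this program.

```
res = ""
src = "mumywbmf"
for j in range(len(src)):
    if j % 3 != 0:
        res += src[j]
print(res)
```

umwbf

j=0: skip
j=1: add 'u' → 'u'
j=2: add 'm' → 'um'
j=3: skip
j=4: add 'w' → 'umw'
j=5: add 'b' → 'umwb'
j=6: skip
j=7: add 'f' → 'umwbf'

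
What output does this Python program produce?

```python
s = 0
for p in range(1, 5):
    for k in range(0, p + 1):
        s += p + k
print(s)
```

p=1,k=0: s = 0+1 = 1
p=1,k=1: s = 1+2 = 3
p=2,k=0: s = 3+2 = 5
p=2,k=1: s = 5+3 = 8
p=2,k=2: s = 8+4 = 12
p=3,k=0: s = 12+3 = 15
p=3,k=1: s = 15+4 = 19
p=3,k=2: s = 19+5 = 24
p=3,k=3: s = 24+6 = 30
p=4,k=0: s = 30+4 = 34
p=4,k=1: s = 34+5 = 39
p=4,k=2: s = 39+6 = 45
p=4,k=3: s = 45+7 = 52
p=4,k=4: s = 52+8 = 60

60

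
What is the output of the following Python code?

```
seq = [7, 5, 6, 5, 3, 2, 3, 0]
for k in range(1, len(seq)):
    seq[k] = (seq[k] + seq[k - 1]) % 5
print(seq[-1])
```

1

k=1: seq[1] = (5+7)%5 = 2 → [7, 2, 6, 5, 3, 2, 3, 0]
k=2: seq[2] = (6+2)%5 = 3 → [7, 2, 3, 5, 3, 2, 3, 0]
k=3: seq[3] = (5+3)%5 = 3 → [7, 2, 3, 3, 3, 2, 3, 0]
k=4: seq[4] = (3+3)%5 = 1 → [7, 2, 3, 3, 1, 2, 3, 0]
k=5: seq[5] = (2+1)%5 = 3 → [7, 2, 3, 3, 1, 3, 3, 0]
k=6: seq[6] = (3+3)%5 = 1 → [7, 2, 3, 3, 1, 3, 1, 0]
k=7: seq[7] = (0+1)%5 = 1 → [7, 2, 3, 3, 1, 3, 1, 1]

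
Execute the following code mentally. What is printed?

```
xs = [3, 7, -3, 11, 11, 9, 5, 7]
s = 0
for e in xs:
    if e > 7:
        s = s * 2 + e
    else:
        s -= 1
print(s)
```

e=3: not >7, s = 0-1 = -1
e=7: not >7, s = (-1)-1 = -2
e=-3: not >7, s = (-2)-1 = -3
e=11: >7, s = (-3)*2+11 = 5
e=11: >7, s = 5*2+11 = 21
e=9: >7, s = 21*2+9 = 51
e=5: not >7, s = 51-1 = 50
e=7: not >7, s = 50-1 = 49

49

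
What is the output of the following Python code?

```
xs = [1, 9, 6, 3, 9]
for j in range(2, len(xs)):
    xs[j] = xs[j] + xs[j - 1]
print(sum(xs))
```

j=2: xs[2] = 6+9 = 15 → [1, 9, 15, 3, 9]
j=3: xs[3] = 3+15 = 18 → [1, 9, 15, 18, 9]
j=4: xs[4] = 9+18 = 27 → [1, 9, 15, 18, 27]
sum = 70

70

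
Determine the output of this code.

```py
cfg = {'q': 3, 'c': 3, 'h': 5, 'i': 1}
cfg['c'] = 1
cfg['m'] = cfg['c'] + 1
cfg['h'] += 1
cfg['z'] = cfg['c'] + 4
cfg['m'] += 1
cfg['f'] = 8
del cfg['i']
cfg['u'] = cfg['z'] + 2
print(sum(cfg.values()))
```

33

cfg['c'] = 1 → {'q': 3, 'c': 1, 'h': 5, 'i': 1}
cfg['m'] = cfg['c']+1 = 2 → {'q': 3, 'c': 1, 'h': 5, 'i': 1, 'm': 2}
cfg['h'] = 5+1 = 6 → {'q': 3, 'c': 1, 'h': 6, 'i': 1, 'm': 2}
cfg['z'] = cfg['c']+4 = 5 → {'q': 3, 'c': 1, 'h': 6, 'i': 1, 'm': 2, 'z': 5}
cfg['m'] = 2+1 = 3 → {'q': 3, 'c': 1, 'h': 6, 'i': 1, 'm': 3, 'z': 5}
cfg['f'] = 8 → {'q': 3, 'c': 1, 'h': 6, 'i': 1, 'm': 3, 'z': 5, 'f': 8}
del 'i' → {'q': 3, 'c': 1, 'h': 6, 'm': 3, 'z': 5, 'f': 8}
cfg['u'] = cfg['z']+2 = 7 → {'q': 3, 'c': 1, 'h': 6, 'm': 3, 'z': 5, 'f': 8, 'u': 7}
sum of values = 33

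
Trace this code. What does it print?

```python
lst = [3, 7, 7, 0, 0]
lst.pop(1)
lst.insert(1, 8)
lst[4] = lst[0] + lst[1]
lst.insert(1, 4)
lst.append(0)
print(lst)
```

[3, 4, 8, 7, 0, 11, 0]

pop(1) removes 7 → [3, 7, 0, 0]
insert 8 at 1 → [3, 8, 7, 0, 0]
lst[4] = lst[0]+lst[1] = 3+8 = 11 → [3, 8, 7, 0, 11]
insert 4 at 1 → [3, 4, 8, 7, 0, 11]
append 0 → [3, 4, 8, 7, 0, 11, 0]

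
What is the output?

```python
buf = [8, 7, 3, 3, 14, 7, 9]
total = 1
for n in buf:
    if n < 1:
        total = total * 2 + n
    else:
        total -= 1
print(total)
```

n=8: not <1, total = 1-1 = 0
n=7: not <1, total = 0-1 = -1
n=3: not <1, total = (-1)-1 = -2
n=3: not <1, total = (-2)-1 = -3
n=14: not <1, total = (-3)-1 = -4
n=7: not <1, total = (-4)-1 = -5
n=9: not <1, total = (-5)-1 = -6

-6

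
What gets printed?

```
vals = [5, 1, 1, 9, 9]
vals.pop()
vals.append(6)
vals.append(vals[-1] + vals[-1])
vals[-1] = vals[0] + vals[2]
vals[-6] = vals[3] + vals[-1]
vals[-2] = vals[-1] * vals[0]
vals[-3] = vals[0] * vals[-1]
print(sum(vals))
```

203

pop() removes 9 → [5, 1, 1, 9]
append 6 → [5, 1, 1, 9, 6]
append vals[-1]+vals[-1] = 6+6 = 12 → [5, 1, 1, 9, 6, 12]
vals[-1] = vals[0]+vals[2] = 5+1 = 6 → [5, 1, 1, 9, 6, 6]
vals[-6] = vals[3]+vals[-1] = 9+6 = 15 → [15, 1, 1, 9, 6, 6]
vals[-2] = vals[-1]*vals[0] = 6*15 = 90 → [15, 1, 1, 9, 90, 6]
vals[-3] = vals[0]*vals[-1] = 15*6 = 90 → [15, 1, 1, 90, 90, 6]
sum = 203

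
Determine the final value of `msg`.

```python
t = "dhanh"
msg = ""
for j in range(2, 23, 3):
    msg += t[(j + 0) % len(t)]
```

j=2: add t[2]='a' → 'a'
j=5: add t[0]='d' → 'ad'
j=8: add t[3]='n' → 'adn'
j=11: add t[1]='h' → 'adnh'
j=14: add t[4]='h' → 'adnhh'
j=17: add t[2]='a' → 'adnhha'
j=20: add t[0]='d' → 'adnhhad'

'adnhhad'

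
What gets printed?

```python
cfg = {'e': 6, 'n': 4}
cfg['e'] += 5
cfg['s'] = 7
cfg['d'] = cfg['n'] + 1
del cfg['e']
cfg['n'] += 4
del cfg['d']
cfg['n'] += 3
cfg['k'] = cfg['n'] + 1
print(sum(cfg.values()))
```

cfg['e'] = 6+5 = 11 → {'e': 11, 'n': 4}
cfg['s'] = 7 → {'e': 11, 'n': 4, 's': 7}
cfg['d'] = cfg['n']+1 = 5 → {'e': 11, 'n': 4, 's': 7, 'd': 5}
del 'e' → {'n': 4, 's': 7, 'd': 5}
cfg['n'] = 4+4 = 8 → {'n': 8, 's': 7, 'd': 5}
del 'd' → {'n': 8, 's': 7}
cfg['n'] = 8+3 = 11 → {'n': 11, 's': 7}
cfg['k'] = cfg['n']+1 = 12 → {'n': 11, 's': 7, 'k': 12}
sum of values = 30

30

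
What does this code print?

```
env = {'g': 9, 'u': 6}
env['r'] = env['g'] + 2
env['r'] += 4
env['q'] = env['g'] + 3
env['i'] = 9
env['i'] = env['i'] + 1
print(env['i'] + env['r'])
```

env['r'] = env['g']+2 = 11 → {'g': 9, 'u': 6, 'r': 11}
env['r'] = 11+4 = 15 → {'g': 9, 'u': 6, 'r': 15}
env['q'] = env['g']+3 = 12 → {'g': 9, 'u': 6, 'r': 15, 'q': 12}
env['i'] = 9 → {'g': 9, 'u': 6, 'r': 15, 'q': 12, 'i': 9}
env['i'] = env['i']+1 = 10 → {'g': 9, 'u': 6, 'r': 15, 'q': 12, 'i': 10}
env['i']+env['r'] = 10+15 = 25

25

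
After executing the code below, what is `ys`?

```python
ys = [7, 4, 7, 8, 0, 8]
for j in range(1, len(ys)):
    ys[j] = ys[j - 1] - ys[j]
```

[7, 3, -4, -12, -12, -20]

j=1: ys[1] = 7-4 = 3 → [7, 3, 7, 8, 0, 8]
j=2: ys[2] = 3-7 = -4 → [7, 3, -4, 8, 0, 8]
j=3: ys[3] = (-4)-8 = -12 → [7, 3, -4, -12, 0, 8]
j=4: ys[4] = (-12)-0 = -12 → [7, 3, -4, -12, -12, 8]
j=5: ys[5] = (-12)-8 = -20 → [7, 3, -4, -12, -12, -20]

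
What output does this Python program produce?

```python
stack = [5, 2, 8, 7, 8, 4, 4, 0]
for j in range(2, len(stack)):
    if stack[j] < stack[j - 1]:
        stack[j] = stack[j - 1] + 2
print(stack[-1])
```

18

j=2: 8>=2, unchanged → [5, 2, 8, 7, 8, 4, 4, 0]
j=3: 7<8, stack[3] = 8+2 = 10 → [5, 2, 8, 10, 8, 4, 4, 0]
j=4: 8<10, stack[4] = 10+2 = 12 → [5, 2, 8, 10, 12, 4, 4, 0]
j=5: 4<12, stack[5] = 12+2 = 14 → [5, 2, 8, 10, 12, 14, 4, 0]
j=6: 4<14, stack[6] = 14+2 = 16 → [5, 2, 8, 10, 12, 14, 16, 0]
j=7: 0<16, stack[7] = 16+2 = 18 → [5, 2, 8, 10, 12, 14, 16, 18]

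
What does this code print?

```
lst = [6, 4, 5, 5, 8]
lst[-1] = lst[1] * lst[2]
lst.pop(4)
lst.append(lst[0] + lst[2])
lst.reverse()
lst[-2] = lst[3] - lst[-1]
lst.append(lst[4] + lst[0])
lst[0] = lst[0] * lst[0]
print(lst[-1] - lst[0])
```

-104

lst[-1] = lst[1]*lst[2] = 4*5 = 20 → [6, 4, 5, 5, 20]
pop(4) removes 20 → [6, 4, 5, 5]
append lst[0]+lst[2] = 6+5 = 11 → [6, 4, 5, 5, 11]
reverse → [11, 5, 5, 4, 6]
lst[-2] = lst[3]-lst[-1] = 4-6 = -2 → [11, 5, 5, -2, 6]
append lst[4]+lst[0] = 6+11 = 17 → [11, 5, 5, -2, 6, 17]
lst[0] = lst[0]*lst[0] = 11*11 = 121 → [121, 5, 5, -2, 6, 17]
lst[-1]-lst[0] = 17-121 = -104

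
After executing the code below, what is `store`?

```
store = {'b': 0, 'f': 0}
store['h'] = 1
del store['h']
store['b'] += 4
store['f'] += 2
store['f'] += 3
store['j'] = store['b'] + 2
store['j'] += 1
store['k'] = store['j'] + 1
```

{'b': 4, 'f': 5, 'j': 7, 'k': 8}

store['h'] = 1 → {'b': 0, 'f': 0, 'h': 1}
del 'h' → {'b': 0, 'f': 0}
store['b'] = 0+4 = 4 → {'b': 4, 'f': 0}
store['f'] = 0+2 = 2 → {'b': 4, 'f': 2}
store['f'] = 2+3 = 5 → {'b': 4, 'f': 5}
store['j'] = store['b']+2 = 6 → {'b': 4, 'f': 5, 'j': 6}
store['j'] = 6+1 = 7 → {'b': 4, 'f': 5, 'j': 7}
store['k'] = store['j']+1 = 8 → {'b': 4, 'f': 5, 'j': 7, 'k': 8}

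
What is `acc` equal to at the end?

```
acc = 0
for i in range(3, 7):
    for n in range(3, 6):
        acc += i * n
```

216

i=3,n=3: acc = 0+9 = 9
i=3,n=4: acc = 9+12 = 21
i=3,n=5: acc = 21+15 = 36
i=4,n=3: acc = 36+12 = 48
i=4,n=4: acc = 48+16 = 64
i=4,n=5: acc = 64+20 = 84
i=5,n=3: acc = 84+15 = 99
i=5,n=4: acc = 99+20 = 119
i=5,n=5: acc = 119+25 = 144
i=6,n=3: acc = 144+18 = 162
i=6,n=4: acc = 162+24 = 186
i=6,n=5: acc = 186+30 = 216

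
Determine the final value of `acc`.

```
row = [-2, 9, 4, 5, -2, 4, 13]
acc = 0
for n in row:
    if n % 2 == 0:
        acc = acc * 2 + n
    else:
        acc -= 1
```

n=-2: even, acc = 0*2+(-2) = -2
n=9: not even, acc = (-2)-1 = -3
n=4: even, acc = (-3)*2+4 = -2
n=5: not even, acc = (-2)-1 = -3
n=-2: even, acc = (-3)*2+(-2) = -8
n=4: even, acc = (-8)*2+4 = -12
n=13: not even, acc = (-12)-1 = -13

-13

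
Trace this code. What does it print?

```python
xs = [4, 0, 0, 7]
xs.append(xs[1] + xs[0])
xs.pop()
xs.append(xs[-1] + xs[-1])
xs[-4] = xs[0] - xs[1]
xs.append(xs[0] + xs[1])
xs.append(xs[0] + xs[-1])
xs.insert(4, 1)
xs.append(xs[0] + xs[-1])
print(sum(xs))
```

66

append xs[1]+xs[0] = 0+4 = 4 → [4, 0, 0, 7, 4]
pop() removes 4 → [4, 0, 0, 7]
append xs[-1]+xs[-1] = 7+7 = 14 → [4, 0, 0, 7, 14]
xs[-4] = xs[0]-xs[1] = 4-0 = 4 → [4, 4, 0, 7, 14]
append xs[0]+xs[1] = 4+4 = 8 → [4, 4, 0, 7, 14, 8]
append xs[0]+xs[-1] = 4+8 = 12 → [4, 4, 0, 7, 14, 8, 12]
insert 1 at 4 → [4, 4, 0, 7, 1, 14, 8, 12]
append xs[0]+xs[-1] = 4+12 = 16 → [4, 4, 0, 7, 1, 14, 8, 12, 16]
sum = 66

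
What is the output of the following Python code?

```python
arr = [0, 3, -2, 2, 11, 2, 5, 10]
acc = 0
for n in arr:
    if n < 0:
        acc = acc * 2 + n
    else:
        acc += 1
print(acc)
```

7

n=0: not <0, acc = 0+1 = 1
n=3: not <0, acc = 1+1 = 2
n=-2: <0, acc = 2*2+(-2) = 2
n=2: not <0, acc = 2+1 = 3
n=11: not <0, acc = 3+1 = 4
n=2: not <0, acc = 4+1 = 5
n=5: not <0, acc = 5+1 = 6
n=10: not <0, acc = 6+1 = 7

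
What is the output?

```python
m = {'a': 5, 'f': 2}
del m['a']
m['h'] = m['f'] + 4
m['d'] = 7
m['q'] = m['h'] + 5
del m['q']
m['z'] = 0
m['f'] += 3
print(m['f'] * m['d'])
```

35

del 'a' → {'f': 2}
m['h'] = m['f']+4 = 6 → {'f': 2, 'h': 6}
m['d'] = 7 → {'f': 2, 'h': 6, 'd': 7}
m['q'] = m['h']+5 = 11 → {'f': 2, 'h': 6, 'd': 7, 'q': 11}
del 'q' → {'f': 2, 'h': 6, 'd': 7}
m['z'] = 0 → {'f': 2, 'h': 6, 'd': 7, 'z': 0}
m['f'] = 2+3 = 5 → {'f': 5, 'h': 6, 'd': 7, 'z': 0}
m['f']*m['d'] = 5*7 = 35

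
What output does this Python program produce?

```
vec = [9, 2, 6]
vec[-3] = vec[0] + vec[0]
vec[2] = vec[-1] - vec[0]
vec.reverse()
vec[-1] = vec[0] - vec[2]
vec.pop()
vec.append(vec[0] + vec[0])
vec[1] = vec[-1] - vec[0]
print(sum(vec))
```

-48

vec[-3] = vec[0]+vec[0] = 9+9 = 18 → [18, 2, 6]
vec[2] = vec[-1]-vec[0] = 6-18 = -12 → [18, 2, -12]
reverse → [-12, 2, 18]
vec[-1] = vec[0]-vec[2] = (-12)-18 = -30 → [-12, 2, -30]
pop() removes -30 → [-12, 2]
append vec[0]+vec[0] = (-12)+(-12) = -24 → [-12, 2, -24]
vec[1] = vec[-1]-vec[0] = (-24)-(-12) = -12 → [-12, -12, -24]
sum = -48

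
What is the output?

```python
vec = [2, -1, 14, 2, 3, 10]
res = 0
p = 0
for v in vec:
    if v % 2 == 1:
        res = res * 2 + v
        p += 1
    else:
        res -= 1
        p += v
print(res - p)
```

v=2: not odd, res = 0-1 = -1; p=2
v=-1: odd, res = (-1)*2+(-1) = -3; p=3
v=14: not odd, res = (-3)-1 = -4; p=17
v=2: not odd, res = (-4)-1 = -5; p=19
v=3: odd, res = (-5)*2+3 = -7; p=20
v=10: not odd, res = (-7)-1 = -8; p=30
res-p = (-8)-30 = -38

-38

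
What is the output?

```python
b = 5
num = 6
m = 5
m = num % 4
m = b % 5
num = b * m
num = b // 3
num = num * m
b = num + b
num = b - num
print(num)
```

m = 6%4 = 2
m = 5%5 = 0
num = 5*0 = 0
num = 5//3 = 1
num = 1*0 = 0
b = 0+5 = 5
num = 5-0 = 5

5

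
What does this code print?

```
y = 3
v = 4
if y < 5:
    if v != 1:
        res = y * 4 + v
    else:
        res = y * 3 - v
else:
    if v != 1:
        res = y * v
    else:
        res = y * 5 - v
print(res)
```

y=3, v=4
y < 5 is True; v != 1 is True
→ res = y * 4 + v = 16

16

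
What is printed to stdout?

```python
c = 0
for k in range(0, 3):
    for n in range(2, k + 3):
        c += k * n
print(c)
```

23

k=0,n=2: c = 0+0 = 0
k=1,n=2: c = 0+2 = 2
k=1,n=3: c = 2+3 = 5
k=2,n=2: c = 5+4 = 9
k=2,n=3: c = 9+6 = 15
k=2,n=4: c = 15+8 = 23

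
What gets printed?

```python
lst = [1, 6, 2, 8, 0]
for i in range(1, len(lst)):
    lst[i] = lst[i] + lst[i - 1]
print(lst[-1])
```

17

i=1: lst[1] = 6+1 = 7 → [1, 7, 2, 8, 0]
i=2: lst[2] = 2+7 = 9 → [1, 7, 9, 8, 0]
i=3: lst[3] = 8+9 = 17 → [1, 7, 9, 17, 0]
i=4: lst[4] = 0+17 = 17 → [1, 7, 9, 17, 17]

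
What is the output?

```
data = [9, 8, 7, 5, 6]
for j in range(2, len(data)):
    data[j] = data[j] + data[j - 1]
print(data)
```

j=2: data[2] = 7+8 = 15 → [9, 8, 15, 5, 6]
j=3: data[3] = 5+15 = 20 → [9, 8, 15, 20, 6]
j=4: data[4] = 6+20 = 26 → [9, 8, 15, 20, 26]

[9, 8, 15, 20, 26]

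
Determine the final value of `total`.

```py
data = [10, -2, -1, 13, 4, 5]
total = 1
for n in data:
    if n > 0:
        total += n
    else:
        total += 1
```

35

n=10: >0, total = 1+10 = 11
n=-2: not >0, total = 11+1 = 12
n=-1: not >0, total = 12+1 = 13
n=13: >0, total = 13+13 = 26
n=4: >0, total = 26+4 = 30
n=5: >0, total = 30+5 = 35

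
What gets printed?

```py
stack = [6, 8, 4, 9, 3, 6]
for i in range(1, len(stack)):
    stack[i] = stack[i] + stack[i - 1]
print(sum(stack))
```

i=1: stack[1] = 8+6 = 14 → [6, 14, 4, 9, 3, 6]
i=2: stack[2] = 4+14 = 18 → [6, 14, 18, 9, 3, 6]
i=3: stack[3] = 9+18 = 27 → [6, 14, 18, 27, 3, 6]
i=4: stack[4] = 3+27 = 30 → [6, 14, 18, 27, 30, 6]
i=5: stack[5] = 6+30 = 36 → [6, 14, 18, 27, 30, 36]
sum = 131

131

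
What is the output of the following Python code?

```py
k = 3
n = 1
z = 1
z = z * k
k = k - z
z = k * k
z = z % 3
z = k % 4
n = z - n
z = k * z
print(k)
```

z = 1*3 = 3
k = 3-3 = 0
z = 0*0 = 0
z = 0%3 = 0
z = 0%4 = 0
n = 0-1 = -1
z = 0*0 = 0

0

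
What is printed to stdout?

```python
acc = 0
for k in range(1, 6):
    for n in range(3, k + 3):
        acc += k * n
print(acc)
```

250

k=1,n=3: acc = 0+3 = 3
k=2,n=3: acc = 3+6 = 9
k=2,n=4: acc = 9+8 = 17
k=3,n=3: acc = 17+9 = 26
k=3,n=4: acc = 26+12 = 38
k=3,n=5: acc = 38+15 = 53
k=4,n=3: acc = 53+12 = 65
k=4,n=4: acc = 65+16 = 81
k=4,n=5: acc = 81+20 = 101
k=4,n=6: acc = 101+24 = 125
k=5,n=3: acc = 125+15 = 140
k=5,n=4: acc = 140+20 = 160
k=5,n=5: acc = 160+25 = 185
k=5,n=6: acc = 185+30 = 215
k=5,n=7: acc = 215+35 = 250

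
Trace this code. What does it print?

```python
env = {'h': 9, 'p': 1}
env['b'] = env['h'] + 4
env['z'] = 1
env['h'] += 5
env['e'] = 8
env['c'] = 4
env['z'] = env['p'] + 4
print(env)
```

{'h': 14, 'p': 1, 'b': 13, 'z': 5, 'e': 8, 'c': 4}

env['b'] = env['h']+4 = 13 → {'h': 9, 'p': 1, 'b': 13}
env['z'] = 1 → {'h': 9, 'p': 1, 'b': 13, 'z': 1}
env['h'] = 9+5 = 14 → {'h': 14, 'p': 1, 'b': 13, 'z': 1}
env['e'] = 8 → {'h': 14, 'p': 1, 'b': 13, 'z': 1, 'e': 8}
env['c'] = 4 → {'h': 14, 'p': 1, 'b': 13, 'z': 1, 'e': 8, 'c': 4}
env['z'] = env['p']+4 = 5 → {'h': 14, 'p': 1, 'b': 13, 'z': 5, 'e': 8, 'c': 4}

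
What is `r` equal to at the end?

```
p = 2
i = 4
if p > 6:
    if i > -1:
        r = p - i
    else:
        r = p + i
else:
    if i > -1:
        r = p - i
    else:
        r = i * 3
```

-2

p=2, i=4
p > 6 is False; i > -1 is True
→ r = p - i = -2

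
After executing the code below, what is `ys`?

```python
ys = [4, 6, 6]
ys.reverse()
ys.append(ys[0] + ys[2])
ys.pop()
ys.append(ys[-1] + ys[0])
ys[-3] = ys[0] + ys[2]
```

reverse → [6, 6, 4]
append ys[0]+ys[2] = 6+4 = 10 → [6, 6, 4, 10]
pop() removes 10 → [6, 6, 4]
append ys[-1]+ys[0] = 4+6 = 10 → [6, 6, 4, 10]
ys[-3] = ys[0]+ys[2] = 6+4 = 10 → [6, 10, 4, 10]

[6, 10, 4, 10]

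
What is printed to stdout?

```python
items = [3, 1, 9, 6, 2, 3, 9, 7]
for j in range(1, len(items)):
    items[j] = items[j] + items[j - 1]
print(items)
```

j=1: items[1] = 1+3 = 4 → [3, 4, 9, 6, 2, 3, 9, 7]
j=2: items[2] = 9+4 = 13 → [3, 4, 13, 6, 2, 3, 9, 7]
j=3: items[3] = 6+13 = 19 → [3, 4, 13, 19, 2, 3, 9, 7]
j=4: items[4] = 2+19 = 21 → [3, 4, 13, 19, 21, 3, 9, 7]
j=5: items[5] = 3+21 = 24 → [3, 4, 13, 19, 21, 24, 9, 7]
j=6: items[6] = 9+24 = 33 → [3, 4, 13, 19, 21, 24, 33, 7]
j=7: items[7] = 7+33 = 40 → [3, 4, 13, 19, 21, 24, 33, 40]

[3, 4, 13, 19, 21, 24, 33, 40]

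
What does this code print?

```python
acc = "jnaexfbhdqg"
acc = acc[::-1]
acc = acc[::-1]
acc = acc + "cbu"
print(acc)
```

reverse → 'gqdhbfxeanj'
reverse → 'jnaexfbhdqg'
+ 'cbu' → 'jnaexfbhdqgcbu'

jnaexfbhdqgcbu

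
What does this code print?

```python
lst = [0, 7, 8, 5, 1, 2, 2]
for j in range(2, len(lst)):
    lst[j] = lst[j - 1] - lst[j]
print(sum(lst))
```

j=2: lst[2] = 7-8 = -1 → [0, 7, -1, 5, 1, 2, 2]
j=3: lst[3] = (-1)-5 = -6 → [0, 7, -1, -6, 1, 2, 2]
j=4: lst[4] = (-6)-1 = -7 → [0, 7, -1, -6, -7, 2, 2]
j=5: lst[5] = (-7)-2 = -9 → [0, 7, -1, -6, -7, -9, 2]
j=6: lst[6] = (-9)-2 = -11 → [0, 7, -1, -6, -7, -9, -11]
sum = -27

-27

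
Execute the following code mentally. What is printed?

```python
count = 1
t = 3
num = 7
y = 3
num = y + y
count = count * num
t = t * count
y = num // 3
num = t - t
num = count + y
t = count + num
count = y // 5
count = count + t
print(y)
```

2

num = 3+3 = 6
count = 1*6 = 6
t = 3*6 = 18
y = 6//3 = 2
num = 18-18 = 0
num = 6+2 = 8
t = 6+8 = 14
count = 2//5 = 0
count = 0+14 = 14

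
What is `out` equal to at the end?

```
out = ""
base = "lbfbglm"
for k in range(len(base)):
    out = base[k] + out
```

k=0: prepend 'l' → 'l'
k=1: prepend 'b' → 'bl'
k=2: prepend 'f' → 'fbl'
k=3: prepend 'b' → 'bfbl'
k=4: prepend 'g' → 'gbfbl'
k=5: prepend 'l' → 'lgbfbl'
k=6: prepend 'm' → 'mlgbfbl'

'mlgbfbl'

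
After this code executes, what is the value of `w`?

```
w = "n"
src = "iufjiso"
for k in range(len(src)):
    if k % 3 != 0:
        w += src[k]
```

'nufis'

k=0: skip
k=1: add 'u' → 'nu'
k=2: add 'f' → 'nuf'
k=3: skip
k=4: add 'i' → 'nufi'
k=5: add 's' → 'nufis'
k=6: skip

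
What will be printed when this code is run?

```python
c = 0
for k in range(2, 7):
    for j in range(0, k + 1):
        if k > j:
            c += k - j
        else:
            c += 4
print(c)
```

75

k=2,j=0: 2>0, c = 0+2 = 2
k=2,j=1: 2>1, c = 2+1 = 3
k=2,j=2: not 2>2, c = 3+4 = 7
k=3,j=0: 3>0, c = 7+3 = 10
k=3,j=1: 3>1, c = 10+2 = 12
k=3,j=2: 3>2, c = 12+1 = 13
k=3,j=3: not 3>3, c = 13+4 = 17
k=4,j=0: 4>0, c = 17+4 = 21
k=4,j=1: 4>1, c = 21+3 = 24
k=4,j=2: 4>2, c = 24+2 = 26
k=4,j=3: 4>3, c = 26+1 = 27
k=4,j=4: not 4>4, c = 27+4 = 31
k=5,j=0: 5>0, c = 31+5 = 36
k=5,j=1: 5>1, c = 36+4 = 40
k=5,j=2: 5>2, c = 40+3 = 43
k=5,j=3: 5>3, c = 43+2 = 45
k=5,j=4: 5>4, c = 45+1 = 46
k=5,j=5: not 5>5, c = 46+4 = 50
k=6,j=0: 6>0, c = 50+6 = 56
k=6,j=1: 6>1, c = 56+5 = 61
k=6,j=2: 6>2, c = 61+4 = 65
k=6,j=3: 6>3, c = 65+3 = 68
k=6,j=4: 6>4, c = 68+2 = 70
k=6,j=5: 6>5, c = 70+1 = 71
k=6,j=6: not 6>6, c = 71+4 = 75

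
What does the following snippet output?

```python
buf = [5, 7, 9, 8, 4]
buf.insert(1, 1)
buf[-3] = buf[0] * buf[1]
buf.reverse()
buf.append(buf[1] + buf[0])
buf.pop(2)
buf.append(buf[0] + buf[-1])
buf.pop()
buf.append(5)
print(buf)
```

insert 1 at 1 → [5, 1, 7, 9, 8, 4]
buf[-3] = buf[0]*buf[1] = 5*1 = 5 → [5, 1, 7, 5, 8, 4]
reverse → [4, 8, 5, 7, 1, 5]
append buf[1]+buf[0] = 8+4 = 12 → [4, 8, 5, 7, 1, 5, 12]
pop(2) removes 5 → [4, 8, 7, 1, 5, 12]
append buf[0]+buf[-1] = 4+12 = 16 → [4, 8, 7, 1, 5, 12, 16]
pop() removes 16 → [4, 8, 7, 1, 5, 12]
append 5 → [4, 8, 7, 1, 5, 12, 5]

[4, 8, 7, 1, 5, 12, 5]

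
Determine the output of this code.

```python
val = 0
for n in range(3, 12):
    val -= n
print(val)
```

-63

n=3: val = 0-3 = -3
n=4: val = (-3)-4 = -7
n=5: val = (-7)-5 = -12
n=6: val = (-12)-6 = -18
n=7: val = (-18)-7 = -25
n=8: val = (-25)-8 = -33
n=9: val = (-33)-9 = -42
n=10: val = (-42)-10 = -52
n=11: val = (-52)-11 = -63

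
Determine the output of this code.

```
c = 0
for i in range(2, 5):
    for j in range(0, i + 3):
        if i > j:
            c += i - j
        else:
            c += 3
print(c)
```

46

i=2,j=0: 2>0, c = 0+2 = 2
i=2,j=1: 2>1, c = 2+1 = 3
i=2,j=2: not 2>2, c = 3+3 = 6
i=2,j=3: not 2>3, c = 6+3 = 9
i=2,j=4: not 2>4, c = 9+3 = 12
i=3,j=0: 3>0, c = 12+3 = 15
i=3,j=1: 3>1, c = 15+2 = 17
i=3,j=2: 3>2, c = 17+1 = 18
i=3,j=3: not 3>3, c = 18+3 = 21
i=3,j=4: not 3>4, c = 21+3 = 24
i=3,j=5: not 3>5, c = 24+3 = 27
i=4,j=0: 4>0, c = 27+4 = 31
i=4,j=1: 4>1, c = 31+3 = 34
i=4,j=2: 4>2, c = 34+2 = 36
i=4,j=3: 4>3, c = 36+1 = 37
i=4,j=4: not 4>4, c = 37+3 = 40
i=4,j=5: not 4>5, c = 40+3 = 43
i=4,j=6: not 4>6, c = 43+3 = 46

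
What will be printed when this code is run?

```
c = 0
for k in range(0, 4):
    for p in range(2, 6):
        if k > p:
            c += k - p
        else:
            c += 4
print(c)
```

k=0,p=2: not 0>2, c = 0+4 = 4
k=0,p=3: not 0>3, c = 4+4 = 8
k=0,p=4: not 0>4, c = 8+4 = 12
k=0,p=5: not 0>5, c = 12+4 = 16
k=1,p=2: not 1>2, c = 16+4 = 20
k=1,p=3: not 1>3, c = 20+4 = 24
k=1,p=4: not 1>4, c = 24+4 = 28
k=1,p=5: not 1>5, c = 28+4 = 32
k=2,p=2: not 2>2, c = 32+4 = 36
k=2,p=3: not 2>3, c = 36+4 = 40
k=2,p=4: not 2>4, c = 40+4 = 44
k=2,p=5: not 2>5, c = 44+4 = 48
k=3,p=2: 3>2, c = 48+1 = 49
k=3,p=3: not 3>3, c = 49+4 = 53
k=3,p=4: not 3>4, c = 53+4 = 57
k=3,p=5: not 3>5, c = 57+4 = 61

61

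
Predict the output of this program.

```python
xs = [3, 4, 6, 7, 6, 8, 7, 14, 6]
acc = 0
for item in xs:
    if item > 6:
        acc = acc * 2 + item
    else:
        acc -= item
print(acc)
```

item=3: not >6, acc = 0-3 = -3
item=4: not >6, acc = (-3)-4 = -7
item=6: not >6, acc = (-7)-6 = -13
item=7: >6, acc = (-13)*2+7 = -19
item=6: not >6, acc = (-19)-6 = -25
item=8: >6, acc = (-25)*2+8 = -42
item=7: >6, acc = (-42)*2+7 = -77
item=14: >6, acc = (-77)*2+14 = -140
item=6: not >6, acc = (-140)-6 = -146

-146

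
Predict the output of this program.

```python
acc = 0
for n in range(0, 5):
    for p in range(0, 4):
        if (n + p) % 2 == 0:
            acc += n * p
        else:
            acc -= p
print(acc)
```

12

n=0,p=0: even sum, acc = 0+0 = 0
n=0,p=1: odd sum, acc = 0-1 = -1
n=0,p=2: even sum, acc = (-1)+0 = -1
n=0,p=3: odd sum, acc = (-1)-3 = -4
n=1,p=0: odd sum, acc = (-4)-0 = -4
n=1,p=1: even sum, acc = (-4)+1 = -3
n=1,p=2: odd sum, acc = (-3)-2 = -5
n=1,p=3: even sum, acc = (-5)+3 = -2
n=2,p=0: even sum, acc = (-2)+0 = -2
n=2,p=1: odd sum, acc = (-2)-1 = -3
n=2,p=2: even sum, acc = (-3)+4 = 1
n=2,p=3: odd sum, acc = 1-3 = -2
n=3,p=0: odd sum, acc = (-2)-0 = -2
n=3,p=1: even sum, acc = (-2)+3 = 1
n=3,p=2: odd sum, acc = 1-2 = -1
n=3,p=3: even sum, acc = (-1)+9 = 8
n=4,p=0: even sum, acc = 8+0 = 8
n=4,p=1: odd sum, acc = 8-1 = 7
n=4,p=2: even sum, acc = 7+8 = 15
n=4,p=3: odd sum, acc = 15-3 = 12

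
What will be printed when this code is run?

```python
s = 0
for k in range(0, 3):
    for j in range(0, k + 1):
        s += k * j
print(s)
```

7

k=0,j=0: s = 0+0 = 0
k=1,j=0: s = 0+0 = 0
k=1,j=1: s = 0+1 = 1
k=2,j=0: s = 1+0 = 1
k=2,j=1: s = 1+2 = 3
k=2,j=2: s = 3+4 = 7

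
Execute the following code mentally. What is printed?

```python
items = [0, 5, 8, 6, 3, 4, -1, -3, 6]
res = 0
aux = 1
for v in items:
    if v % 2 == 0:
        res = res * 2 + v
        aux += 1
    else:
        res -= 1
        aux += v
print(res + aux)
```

88

v=0: even, res = 0*2+0 = 0; aux=2
v=5: not even, res = 0-1 = -1; aux=7
v=8: even, res = (-1)*2+8 = 6; aux=8
v=6: even, res = 6*2+6 = 18; aux=9
v=3: not even, res = 18-1 = 17; aux=12
v=4: even, res = 17*2+4 = 38; aux=13
v=-1: not even, res = 38-1 = 37; aux=12
v=-3: not even, res = 37-1 = 36; aux=9
v=6: even, res = 36*2+6 = 78; aux=10
res+aux = 78+10 = 88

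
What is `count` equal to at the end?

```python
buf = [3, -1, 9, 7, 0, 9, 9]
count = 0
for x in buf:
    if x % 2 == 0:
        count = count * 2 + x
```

x=3: not even
x=-1: not even
x=9: not even
x=7: not even
x=0: even, count = 0*2+0 = 0
x=9: not even
x=9: not even

0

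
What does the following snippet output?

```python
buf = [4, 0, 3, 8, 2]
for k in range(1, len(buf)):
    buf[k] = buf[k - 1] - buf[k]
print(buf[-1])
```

k=1: buf[1] = 4-0 = 4 → [4, 4, 3, 8, 2]
k=2: buf[2] = 4-3 = 1 → [4, 4, 1, 8, 2]
k=3: buf[3] = 1-8 = -7 → [4, 4, 1, -7, 2]
k=4: buf[4] = (-7)-2 = -9 → [4, 4, 1, -7, -9]

-9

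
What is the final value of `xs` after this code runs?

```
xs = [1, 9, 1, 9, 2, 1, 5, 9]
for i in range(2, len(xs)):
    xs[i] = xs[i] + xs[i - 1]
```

i=2: xs[2] = 1+9 = 10 → [1, 9, 10, 9, 2, 1, 5, 9]
i=3: xs[3] = 9+10 = 19 → [1, 9, 10, 19, 2, 1, 5, 9]
i=4: xs[4] = 2+19 = 21 → [1, 9, 10, 19, 21, 1, 5, 9]
i=5: xs[5] = 1+21 = 22 → [1, 9, 10, 19, 21, 22, 5, 9]
i=6: xs[6] = 5+22 = 27 → [1, 9, 10, 19, 21, 22, 27, 9]
i=7: xs[7] = 9+27 = 36 → [1, 9, 10, 19, 21, 22, 27, 36]

[1, 9, 10, 19, 21, 22, 27, 36]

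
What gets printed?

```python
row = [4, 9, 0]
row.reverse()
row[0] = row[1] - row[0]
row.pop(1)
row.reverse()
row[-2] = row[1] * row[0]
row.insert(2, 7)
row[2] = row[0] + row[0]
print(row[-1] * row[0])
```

reverse → [0, 9, 4]
row[0] = row[1]-row[0] = 9-0 = 9 → [9, 9, 4]
pop(1) removes 9 → [9, 4]
reverse → [4, 9]
row[-2] = row[1]*row[0] = 9*4 = 36 → [36, 9]
insert 7 at 2 → [36, 9, 7]
row[2] = row[0]+row[0] = 36+36 = 72 → [36, 9, 72]
row[-1]*row[0] = 72*36 = 2592

2592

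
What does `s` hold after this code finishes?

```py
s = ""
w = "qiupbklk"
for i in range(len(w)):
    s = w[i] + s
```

i=0: prepend 'q' → 'q'
i=1: prepend 'i' → 'iq'
i=2: prepend 'u' → 'uiq'
i=3: prepend 'p' → 'puiq'
i=4: prepend 'b' → 'bpuiq'
i=5: prepend 'k' → 'kbpuiq'
i=6: prepend 'l' → 'lkbpuiq'
i=7: prepend 'k' → 'klkbpuiq'

'klkbpuiq'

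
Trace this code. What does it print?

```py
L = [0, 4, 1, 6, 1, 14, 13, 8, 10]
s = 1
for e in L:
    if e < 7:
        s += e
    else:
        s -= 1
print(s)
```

9

e=0: <7, s = 1+0 = 1
e=4: <7, s = 1+4 = 5
e=1: <7, s = 5+1 = 6
e=6: <7, s = 6+6 = 12
e=1: <7, s = 12+1 = 13
e=14: not <7, s = 13-1 = 12
e=13: not <7, s = 12-1 = 11
e=8: not <7, s = 11-1 = 10
e=10: not <7, s = 10-1 = 9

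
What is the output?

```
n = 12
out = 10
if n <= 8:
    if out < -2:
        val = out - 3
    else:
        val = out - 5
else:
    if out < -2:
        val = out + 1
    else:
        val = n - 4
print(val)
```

8

n=12, out=10
n <= 8 is False; out < -2 is False
→ val = n - 4 = 8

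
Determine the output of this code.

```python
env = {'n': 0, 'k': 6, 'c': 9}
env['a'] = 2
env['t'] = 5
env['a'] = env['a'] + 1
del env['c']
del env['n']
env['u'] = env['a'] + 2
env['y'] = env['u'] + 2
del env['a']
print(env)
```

env['a'] = 2 → {'n': 0, 'k': 6, 'c': 9, 'a': 2}
env['t'] = 5 → {'n': 0, 'k': 6, 'c': 9, 'a': 2, 't': 5}
env['a'] = env['a']+1 = 3 → {'n': 0, 'k': 6, 'c': 9, 'a': 3, 't': 5}
del 'c' → {'n': 0, 'k': 6, 'a': 3, 't': 5}
del 'n' → {'k': 6, 'a': 3, 't': 5}
env['u'] = env['a']+2 = 5 → {'k': 6, 'a': 3, 't': 5, 'u': 5}
env['y'] = env['u']+2 = 7 → {'k': 6, 'a': 3, 't': 5, 'u': 5, 'y': 7}
del 'a' → {'k': 6, 't': 5, 'u': 5, 'y': 7}

{'k': 6, 't': 5, 'u': 5, 'y': 7}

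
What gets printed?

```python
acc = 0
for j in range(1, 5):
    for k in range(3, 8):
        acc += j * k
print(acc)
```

250

j=1,k=3: acc = 0+3 = 3
j=1,k=4: acc = 3+4 = 7
j=1,k=5: acc = 7+5 = 12
j=1,k=6: acc = 12+6 = 18
j=1,k=7: acc = 18+7 = 25
j=2,k=3: acc = 25+6 = 31
j=2,k=4: acc = 31+8 = 39
j=2,k=5: acc = 39+10 = 49
j=2,k=6: acc = 49+12 = 61
j=2,k=7: acc = 61+14 = 75
j=3,k=3: acc = 75+9 = 84
j=3,k=4: acc = 84+12 = 96
j=3,k=5: acc = 96+15 = 111
j=3,k=6: acc = 111+18 = 129
j=3,k=7: acc = 129+21 = 150
j=4,k=3: acc = 150+12 = 162
j=4,k=4: acc = 162+16 = 178
j=4,k=5: acc = 178+20 = 198
j=4,k=6: acc = 198+24 = 222
j=4,k=7: acc = 222+28 = 250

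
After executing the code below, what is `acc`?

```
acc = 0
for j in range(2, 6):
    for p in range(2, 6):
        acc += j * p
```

j=2,p=2: acc = 0+4 = 4
j=2,p=3: acc = 4+6 = 10
j=2,p=4: acc = 10+8 = 18
j=2,p=5: acc = 18+10 = 28
j=3,p=2: acc = 28+6 = 34
j=3,p=3: acc = 34+9 = 43
j=3,p=4: acc = 43+12 = 55
j=3,p=5: acc = 55+15 = 70
j=4,p=2: acc = 70+8 = 78
j=4,p=3: acc = 78+12 = 90
j=4,p=4: acc = 90+16 = 106
j=4,p=5: acc = 106+20 = 126
j=5,p=2: acc = 126+10 = 136
j=5,p=3: acc = 136+15 = 151
j=5,p=4: acc = 151+20 = 171
j=5,p=5: acc = 171+25 = 196

196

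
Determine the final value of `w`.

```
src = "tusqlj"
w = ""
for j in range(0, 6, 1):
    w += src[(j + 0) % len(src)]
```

'tusqlj'

j=0: add src[0]='t' → 't'
j=1: add src[1]='u' → 'tu'
j=2: add src[2]='s' → 'tus'
j=3: add src[3]='q' → 'tusq'
j=4: add src[4]='l' → 'tusql'
j=5: add src[5]='j' → 'tusqlj'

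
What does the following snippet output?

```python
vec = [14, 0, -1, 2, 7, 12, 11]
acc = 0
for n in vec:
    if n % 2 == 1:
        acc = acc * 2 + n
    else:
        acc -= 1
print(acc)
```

-1

n=14: not odd, acc = 0-1 = -1
n=0: not odd, acc = (-1)-1 = -2
n=-1: odd, acc = (-2)*2+(-1) = -5
n=2: not odd, acc = (-5)-1 = -6
n=7: odd, acc = (-6)*2+7 = -5
n=12: not odd, acc = (-5)-1 = -6
n=11: odd, acc = (-6)*2+11 = -1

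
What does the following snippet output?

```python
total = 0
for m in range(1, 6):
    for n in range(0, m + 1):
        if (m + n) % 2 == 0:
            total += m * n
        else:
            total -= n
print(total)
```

m=1,n=0: odd sum, total = 0-0 = 0
m=1,n=1: even sum, total = 0+1 = 1
m=2,n=0: even sum, total = 1+0 = 1
m=2,n=1: odd sum, total = 1-1 = 0
m=2,n=2: even sum, total = 0+4 = 4
m=3,n=0: odd sum, total = 4-0 = 4
m=3,n=1: even sum, total = 4+3 = 7
m=3,n=2: odd sum, total = 7-2 = 5
m=3,n=3: even sum, total = 5+9 = 14
m=4,n=0: even sum, total = 14+0 = 14
m=4,n=1: odd sum, total = 14-1 = 13
m=4,n=2: even sum, total = 13+8 = 21
m=4,n=3: odd sum, total = 21-3 = 18
m=4,n=4: even sum, total = 18+16 = 34
m=5,n=0: odd sum, total = 34-0 = 34
m=5,n=1: even sum, total = 34+5 = 39
m=5,n=2: odd sum, total = 39-2 = 37
m=5,n=3: even sum, total = 37+15 = 52
m=5,n=4: odd sum, total = 52-4 = 48
m=5,n=5: even sum, total = 48+25 = 73

73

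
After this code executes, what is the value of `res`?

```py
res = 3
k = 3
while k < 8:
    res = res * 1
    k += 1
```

3

k=3: res = 3*1 = 3
k=4: res = 3*1 = 3
k=5: res = 3*1 = 3
k=6: res = 3*1 = 3
k=7: res = 3*1 = 3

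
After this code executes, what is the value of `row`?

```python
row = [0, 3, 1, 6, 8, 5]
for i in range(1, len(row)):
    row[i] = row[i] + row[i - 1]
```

i=1: row[1] = 3+0 = 3 → [0, 3, 1, 6, 8, 5]
i=2: row[2] = 1+3 = 4 → [0, 3, 4, 6, 8, 5]
i=3: row[3] = 6+4 = 10 → [0, 3, 4, 10, 8, 5]
i=4: row[4] = 8+10 = 18 → [0, 3, 4, 10, 18, 5]
i=5: row[5] = 5+18 = 23 → [0, 3, 4, 10, 18, 23]

[0, 3, 4, 10, 18, 23]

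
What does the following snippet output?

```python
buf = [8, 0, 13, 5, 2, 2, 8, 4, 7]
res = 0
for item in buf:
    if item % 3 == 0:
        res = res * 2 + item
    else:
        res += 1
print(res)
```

item=8: not %3==0, res = 0+1 = 1
item=0: %3==0, res = 1*2+0 = 2
item=13: not %3==0, res = 2+1 = 3
item=5: not %3==0, res = 3+1 = 4
item=2: not %3==0, res = 4+1 = 5
item=2: not %3==0, res = 5+1 = 6
item=8: not %3==0, res = 6+1 = 7
item=4: not %3==0, res = 7+1 = 8
item=7: not %3==0, res = 8+1 = 9

9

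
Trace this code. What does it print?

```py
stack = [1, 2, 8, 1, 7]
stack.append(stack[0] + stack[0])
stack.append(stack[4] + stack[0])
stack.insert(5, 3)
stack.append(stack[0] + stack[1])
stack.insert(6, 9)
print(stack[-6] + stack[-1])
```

append stack[0]+stack[0] = 1+1 = 2 → [1, 2, 8, 1, 7, 2]
append stack[4]+stack[0] = 7+1 = 8 → [1, 2, 8, 1, 7, 2, 8]
insert 3 at 5 → [1, 2, 8, 1, 7, 3, 2, 8]
append stack[0]+stack[1] = 1+2 = 3 → [1, 2, 8, 1, 7, 3, 2, 8, 3]
insert 9 at 6 → [1, 2, 8, 1, 7, 3, 9, 2, 8, 3]
stack[-6]+stack[-1] = 7+3 = 10

10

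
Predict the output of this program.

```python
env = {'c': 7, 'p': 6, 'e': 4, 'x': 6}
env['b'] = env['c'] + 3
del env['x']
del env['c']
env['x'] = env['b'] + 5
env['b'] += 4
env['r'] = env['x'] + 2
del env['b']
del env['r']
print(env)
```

env['b'] = env['c']+3 = 10 → {'c': 7, 'p': 6, 'e': 4, 'x': 6, 'b': 10}
del 'x' → {'c': 7, 'p': 6, 'e': 4, 'b': 10}
del 'c' → {'p': 6, 'e': 4, 'b': 10}
env['x'] = env['b']+5 = 15 → {'p': 6, 'e': 4, 'b': 10, 'x': 15}
env['b'] = 10+4 = 14 → {'p': 6, 'e': 4, 'b': 14, 'x': 15}
env['r'] = env['x']+2 = 17 → {'p': 6, 'e': 4, 'b': 14, 'x': 15, 'r': 17}
del 'b' → {'p': 6, 'e': 4, 'x': 15, 'r': 17}
del 'r' → {'p': 6, 'e': 4, 'x': 15}

{'p': 6, 'e': 4, 'x': 15}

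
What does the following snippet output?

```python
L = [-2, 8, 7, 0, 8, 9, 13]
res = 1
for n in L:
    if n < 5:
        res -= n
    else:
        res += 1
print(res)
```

n=-2: <5, res = 1-(-2) = 3
n=8: not <5, res = 3+1 = 4
n=7: not <5, res = 4+1 = 5
n=0: <5, res = 5-0 = 5
n=8: not <5, res = 5+1 = 6
n=9: not <5, res = 6+1 = 7
n=13: not <5, res = 7+1 = 8

8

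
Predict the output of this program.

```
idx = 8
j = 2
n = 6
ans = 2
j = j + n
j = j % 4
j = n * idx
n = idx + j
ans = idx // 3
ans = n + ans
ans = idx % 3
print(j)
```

48

j = 2+6 = 8
j = 8%4 = 0
j = 6*8 = 48
n = 8+48 = 56
ans = 8//3 = 2
ans = 56+2 = 58
ans = 8%3 = 2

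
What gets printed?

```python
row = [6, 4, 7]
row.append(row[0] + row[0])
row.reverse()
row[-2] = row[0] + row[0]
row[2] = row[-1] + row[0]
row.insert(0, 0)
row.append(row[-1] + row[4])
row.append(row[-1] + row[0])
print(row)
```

append row[0]+row[0] = 6+6 = 12 → [6, 4, 7, 12]
reverse → [12, 7, 4, 6]
row[-2] = row[0]+row[0] = 12+12 = 24 → [12, 7, 24, 6]
row[2] = row[-1]+row[0] = 6+12 = 18 → [12, 7, 18, 6]
insert 0 at 0 → [0, 12, 7, 18, 6]
append row[-1]+row[4] = 6+6 = 12 → [0, 12, 7, 18, 6, 12]
append row[-1]+row[0] = 12+0 = 12 → [0, 12, 7, 18, 6, 12, 12]

[0, 12, 7, 18, 6, 12, 12]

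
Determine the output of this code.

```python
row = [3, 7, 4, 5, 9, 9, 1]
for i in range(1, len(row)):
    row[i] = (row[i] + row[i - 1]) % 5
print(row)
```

i=1: row[1] = (7+3)%5 = 0 → [3, 0, 4, 5, 9, 9, 1]
i=2: row[2] = (4+0)%5 = 4 → [3, 0, 4, 5, 9, 9, 1]
i=3: row[3] = (5+4)%5 = 4 → [3, 0, 4, 4, 9, 9, 1]
i=4: row[4] = (9+4)%5 = 3 → [3, 0, 4, 4, 3, 9, 1]
i=5: row[5] = (9+3)%5 = 2 → [3, 0, 4, 4, 3, 2, 1]
i=6: row[6] = (1+2)%5 = 3 → [3, 0, 4, 4, 3, 2, 3]

[3, 0, 4, 4, 3, 2, 3]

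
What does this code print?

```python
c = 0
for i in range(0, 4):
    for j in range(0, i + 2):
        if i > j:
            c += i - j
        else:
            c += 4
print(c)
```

i=0,j=0: not 0>0, c = 0+4 = 4
i=0,j=1: not 0>1, c = 4+4 = 8
i=1,j=0: 1>0, c = 8+1 = 9
i=1,j=1: not 1>1, c = 9+4 = 13
i=1,j=2: not 1>2, c = 13+4 = 17
i=2,j=0: 2>0, c = 17+2 = 19
i=2,j=1: 2>1, c = 19+1 = 20
i=2,j=2: not 2>2, c = 20+4 = 24
i=2,j=3: not 2>3, c = 24+4 = 28
i=3,j=0: 3>0, c = 28+3 = 31
i=3,j=1: 3>1, c = 31+2 = 33
i=3,j=2: 3>2, c = 33+1 = 34
i=3,j=3: not 3>3, c = 34+4 = 38
i=3,j=4: not 3>4, c = 38+4 = 42

42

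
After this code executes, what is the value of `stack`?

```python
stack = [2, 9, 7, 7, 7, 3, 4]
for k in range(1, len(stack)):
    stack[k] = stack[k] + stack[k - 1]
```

k=1: stack[1] = 9+2 = 11 → [2, 11, 7, 7, 7, 3, 4]
k=2: stack[2] = 7+11 = 18 → [2, 11, 18, 7, 7, 3, 4]
k=3: stack[3] = 7+18 = 25 → [2, 11, 18, 25, 7, 3, 4]
k=4: stack[4] = 7+25 = 32 → [2, 11, 18, 25, 32, 3, 4]
k=5: stack[5] = 3+32 = 35 → [2, 11, 18, 25, 32, 35, 4]
k=6: stack[6] = 4+35 = 39 → [2, 11, 18, 25, 32, 35, 39]

[2, 11, 18, 25, 32, 35, 39]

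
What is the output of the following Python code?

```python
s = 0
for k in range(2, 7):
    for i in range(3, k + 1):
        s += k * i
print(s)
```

205

k=3,i=3: s = 0+9 = 9
k=4,i=3: s = 9+12 = 21
k=4,i=4: s = 21+16 = 37
k=5,i=3: s = 37+15 = 52
k=5,i=4: s = 52+20 = 72
k=5,i=5: s = 72+25 = 97
k=6,i=3: s = 97+18 = 115
k=6,i=4: s = 115+24 = 139
k=6,i=5: s = 139+30 = 169
k=6,i=6: s = 169+36 = 205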